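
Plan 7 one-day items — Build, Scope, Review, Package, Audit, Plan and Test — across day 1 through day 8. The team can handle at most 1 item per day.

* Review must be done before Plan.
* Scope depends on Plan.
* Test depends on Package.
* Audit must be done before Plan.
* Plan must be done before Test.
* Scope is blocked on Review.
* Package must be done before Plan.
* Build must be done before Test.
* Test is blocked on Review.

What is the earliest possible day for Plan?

Precedence pushes Plan to at least day 2; downstream work caps Plan at day 7.
Plan at day 4 is achievable: Test in day 6, Audit in day 3, Review in day 1, Scope in day 7, Build in day 5, Package in day 2, Plan in day 4.
Nothing earlier works — the capacity limit rule out every day before day 4.

day 4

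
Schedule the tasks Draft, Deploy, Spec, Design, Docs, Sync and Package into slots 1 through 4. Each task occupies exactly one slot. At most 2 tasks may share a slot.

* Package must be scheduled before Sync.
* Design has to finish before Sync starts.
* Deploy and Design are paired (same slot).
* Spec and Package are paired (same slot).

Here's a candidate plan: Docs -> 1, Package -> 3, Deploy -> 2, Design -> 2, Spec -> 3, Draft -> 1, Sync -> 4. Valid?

Yes, all constraints hold

Design has to finish before Sync starts — holds.
Package must be scheduled before Sync — holds.
Deploy and Design are paired (same slot) — holds.
At most 2 tasks may share a slot — holds.
Spec and Package are paired (same slot) — holds.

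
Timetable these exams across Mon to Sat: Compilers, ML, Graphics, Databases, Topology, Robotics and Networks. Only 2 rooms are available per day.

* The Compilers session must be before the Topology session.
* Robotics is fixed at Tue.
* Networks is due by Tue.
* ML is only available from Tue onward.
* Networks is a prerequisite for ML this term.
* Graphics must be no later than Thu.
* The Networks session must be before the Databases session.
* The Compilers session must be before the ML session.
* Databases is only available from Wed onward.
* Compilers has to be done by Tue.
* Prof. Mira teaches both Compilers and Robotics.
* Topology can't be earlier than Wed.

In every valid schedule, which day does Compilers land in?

Compilers's window is Mon–Tue.
Robotics is fixed at Tue, and Compilers can't share a day with Robotics.
So Compilers must be Mon.

Mon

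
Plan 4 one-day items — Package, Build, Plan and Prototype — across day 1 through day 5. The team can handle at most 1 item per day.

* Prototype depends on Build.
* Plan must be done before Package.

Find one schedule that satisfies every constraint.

Package -> day 2; Prototype -> day 4; Build -> day 3; Plan -> day 1

Checking: Plan(day 1) before Package(day 2); Build(day 3) before Prototype(day 4); max 1 per day (cap 1).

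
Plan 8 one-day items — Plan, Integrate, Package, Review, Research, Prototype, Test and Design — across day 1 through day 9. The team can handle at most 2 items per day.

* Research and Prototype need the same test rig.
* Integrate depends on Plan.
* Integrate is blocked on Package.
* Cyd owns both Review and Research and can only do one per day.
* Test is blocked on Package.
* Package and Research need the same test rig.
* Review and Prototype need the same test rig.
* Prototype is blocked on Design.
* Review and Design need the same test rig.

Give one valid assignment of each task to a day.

Review in day 4, Plan in day 1, Integrate in day 2, Prototype in day 3, Test in day 3, Research in day 5, Package in day 1, Design in day 2

Checking: Package(day 1) before Integrate(day 2); Plan(day 1) before Integrate(day 2); Design(day 2) before Prototype(day 3); Package(day 1) before Test(day 3); Review(day 4) != Prototype(day 3); Package(day 1) != Research(day 5); Research(day 5) != Prototype(day 3); Review(day 4) != Design(day 2); Review(day 4) != Research(day 5); max 2 per day (cap 2).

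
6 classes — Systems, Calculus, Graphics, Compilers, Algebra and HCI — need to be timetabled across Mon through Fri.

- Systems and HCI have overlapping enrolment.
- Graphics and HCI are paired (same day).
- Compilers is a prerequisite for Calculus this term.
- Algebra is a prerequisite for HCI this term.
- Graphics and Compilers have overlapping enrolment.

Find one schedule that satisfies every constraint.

Graphics in Tue, Systems in Mon, Compilers in Mon, Calculus in Tue, Algebra in Mon, HCI in Tue

Checking: Algebra(Mon) before HCI(Tue); Compilers(Mon) before Calculus(Tue); Graphics(Tue) != Compilers(Mon); Systems(Mon) != HCI(Tue); Graphics = HCI = Tue.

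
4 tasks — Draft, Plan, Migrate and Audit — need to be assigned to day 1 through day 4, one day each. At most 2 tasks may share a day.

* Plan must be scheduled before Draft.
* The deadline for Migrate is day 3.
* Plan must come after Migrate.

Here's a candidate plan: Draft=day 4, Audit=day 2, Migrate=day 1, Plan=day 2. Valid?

Yes

The deadline for Migrate is day 3 — holds.
Plan must be scheduled before Draft — holds.
Plan must come after Migrate — holds.
At most 2 tasks may share a day — holds.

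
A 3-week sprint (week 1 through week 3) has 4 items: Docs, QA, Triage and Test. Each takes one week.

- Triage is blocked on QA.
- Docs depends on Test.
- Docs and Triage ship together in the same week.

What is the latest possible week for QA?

week 2

Downstream work caps QA at week 2.
QA at week 2 is achievable: QA -> week 2, Triage -> week 3, Test -> week 1, Docs -> week 3.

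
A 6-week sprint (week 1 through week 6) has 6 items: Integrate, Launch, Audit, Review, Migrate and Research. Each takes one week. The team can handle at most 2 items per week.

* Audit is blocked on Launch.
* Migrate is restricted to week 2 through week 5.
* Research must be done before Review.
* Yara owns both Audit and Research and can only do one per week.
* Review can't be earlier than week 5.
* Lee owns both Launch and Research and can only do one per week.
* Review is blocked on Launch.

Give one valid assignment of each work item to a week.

Review in week 5; Audit in week 2; Research in week 3; Launch in week 1; Integrate in week 1; Migrate in week 2

Checking: Launch(week 1) before Audit(week 2); Research(week 3) before Review(week 5); Launch(week 1) before Review(week 5); Audit(week 2) != Research(week 3); Launch(week 1) != Research(week 3); Review=week 5 in [week 5,week 6]; Migrate=week 2 in [week 2,week 5]; max 2 per week (cap 2).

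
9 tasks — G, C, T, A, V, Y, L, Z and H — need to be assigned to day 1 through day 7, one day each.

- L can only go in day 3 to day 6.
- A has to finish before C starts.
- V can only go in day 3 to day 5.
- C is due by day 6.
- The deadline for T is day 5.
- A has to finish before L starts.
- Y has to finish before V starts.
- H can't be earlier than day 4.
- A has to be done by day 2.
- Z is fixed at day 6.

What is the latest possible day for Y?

Downstream work caps Y at day 4.
Y at day 4 is achievable: Z=day 6, T=day 1, H=day 4, G=day 1, Y=day 4, V=day 5, L=day 3, A=day 1, C=day 2.

day 4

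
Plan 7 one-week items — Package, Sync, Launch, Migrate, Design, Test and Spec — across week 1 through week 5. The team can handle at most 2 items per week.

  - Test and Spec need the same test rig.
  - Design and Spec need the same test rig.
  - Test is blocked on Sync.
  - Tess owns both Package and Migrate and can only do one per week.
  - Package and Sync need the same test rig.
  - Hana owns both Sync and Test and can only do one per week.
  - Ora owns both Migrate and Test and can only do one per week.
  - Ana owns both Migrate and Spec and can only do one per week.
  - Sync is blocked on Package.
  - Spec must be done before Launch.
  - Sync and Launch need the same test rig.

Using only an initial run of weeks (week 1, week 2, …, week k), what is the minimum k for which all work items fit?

The precedence chain requires at least 3 distinct weeks.
With at most 2 per week and 7 work items, at least 4 weeks are needed.
4 works (last occupied week: week 4): for example Test -> week 3; Package -> week 1; Spec -> week 1; Launch -> week 3; Sync -> week 2; Design -> week 4; Migrate -> week 2.

4 weeks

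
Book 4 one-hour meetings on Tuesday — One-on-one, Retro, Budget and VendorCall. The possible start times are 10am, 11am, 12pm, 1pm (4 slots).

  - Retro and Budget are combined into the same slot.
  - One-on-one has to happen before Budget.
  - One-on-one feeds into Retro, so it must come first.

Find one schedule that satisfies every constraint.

VendorCall in 10am, Retro in 11am, One-on-one in 10am, Budget in 11am

Checking: One-on-one(10am) before Budget(11am); One-on-one(10am) before Retro(11am); Retro = Budget = 11am.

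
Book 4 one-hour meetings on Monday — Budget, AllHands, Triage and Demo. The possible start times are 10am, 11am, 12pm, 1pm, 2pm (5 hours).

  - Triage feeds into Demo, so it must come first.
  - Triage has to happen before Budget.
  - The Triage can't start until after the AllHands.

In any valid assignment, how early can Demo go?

12pm

Precedence pushes Demo to at least 12pm.
Demo at 12pm is achievable: Demo=12pm; Triage=11am; Budget=12pm; AllHands=10am.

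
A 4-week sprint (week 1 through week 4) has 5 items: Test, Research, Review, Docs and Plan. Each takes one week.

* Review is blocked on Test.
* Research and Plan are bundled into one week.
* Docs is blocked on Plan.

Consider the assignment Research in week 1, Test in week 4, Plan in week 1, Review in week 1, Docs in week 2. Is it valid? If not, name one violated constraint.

Review is blocked on Test — violated.
Research and Plan are bundled into one week — holds.
Docs is blocked on Plan — holds.

No. Review is blocked on Test is not satisfied.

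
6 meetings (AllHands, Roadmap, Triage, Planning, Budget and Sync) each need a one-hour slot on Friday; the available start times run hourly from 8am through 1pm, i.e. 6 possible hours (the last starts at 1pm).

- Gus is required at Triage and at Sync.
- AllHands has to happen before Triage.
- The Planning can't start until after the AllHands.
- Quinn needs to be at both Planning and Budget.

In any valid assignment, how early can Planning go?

Precedence pushes Planning to at least 9am.
Planning at 9am is achievable: AllHands -> 8am; Triage -> 9am; Sync -> 8am; Budget -> 8am; Roadmap -> 8am; Planning -> 9am.

9am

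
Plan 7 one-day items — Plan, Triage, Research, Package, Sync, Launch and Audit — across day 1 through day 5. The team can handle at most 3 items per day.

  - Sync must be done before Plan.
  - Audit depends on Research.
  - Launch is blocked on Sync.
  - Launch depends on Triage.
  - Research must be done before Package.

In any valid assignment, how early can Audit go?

day 2

Precedence pushes Audit to at least day 2.
Audit at day 2 is achievable: Research in day 1; Plan in day 2; Triage in day 1; Launch in day 2; Sync in day 1; Audit in day 2; Package in day 3.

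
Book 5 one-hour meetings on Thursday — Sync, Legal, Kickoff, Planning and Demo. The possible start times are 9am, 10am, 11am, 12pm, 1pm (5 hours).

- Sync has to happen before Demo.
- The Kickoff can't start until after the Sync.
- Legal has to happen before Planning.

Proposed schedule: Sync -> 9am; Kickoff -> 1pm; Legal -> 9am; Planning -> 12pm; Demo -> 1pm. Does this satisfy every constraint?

Legal has to happen before Planning — holds.
The Kickoff can't start until after the Sync — holds.
Sync has to happen before Demo — holds.

Yes, all constraints hold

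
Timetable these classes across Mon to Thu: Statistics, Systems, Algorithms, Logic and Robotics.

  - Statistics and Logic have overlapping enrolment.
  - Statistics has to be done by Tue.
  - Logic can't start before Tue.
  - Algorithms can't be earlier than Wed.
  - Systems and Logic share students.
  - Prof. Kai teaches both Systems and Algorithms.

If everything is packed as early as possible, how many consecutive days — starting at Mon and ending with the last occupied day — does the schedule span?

Algorithms can't be placed before Wed — that is day 3 counting from Mon — so the schedule must run through at least 3 days.
3 works (last occupied day: Wed): for example Systems -> Mon; Logic -> Tue; Algorithms -> Wed; Statistics -> Mon; Robotics -> Mon.

3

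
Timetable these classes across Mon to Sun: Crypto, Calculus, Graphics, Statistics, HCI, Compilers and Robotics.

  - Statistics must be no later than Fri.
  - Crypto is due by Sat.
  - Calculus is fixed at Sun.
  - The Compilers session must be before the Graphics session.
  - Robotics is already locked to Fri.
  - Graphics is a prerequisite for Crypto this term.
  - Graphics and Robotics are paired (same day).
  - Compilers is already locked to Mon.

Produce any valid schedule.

Crypto in Sat; Compilers in Mon; Robotics in Fri; Statistics in Mon; HCI in Mon; Calculus in Sun; Graphics in Fri

Checking: Graphics(Fri) before Crypto(Sat); Compilers(Mon) before Graphics(Fri); Graphics = Robotics = Fri; Compilers=Mon in [Mon,Mon]; Calculus=Sun in [Sun,Sun]; Crypto=Sat in [Mon,Sat]; Statistics=Mon in [Mon,Fri]; Robotics=Fri in [Fri,Fri].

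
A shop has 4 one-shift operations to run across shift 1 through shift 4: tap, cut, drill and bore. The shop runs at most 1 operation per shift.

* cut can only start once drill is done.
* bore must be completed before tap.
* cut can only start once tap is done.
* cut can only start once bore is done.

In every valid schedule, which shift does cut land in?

shift 4

Precedence pushes cut to at least shift 3.
So cut is pinned to shift 4.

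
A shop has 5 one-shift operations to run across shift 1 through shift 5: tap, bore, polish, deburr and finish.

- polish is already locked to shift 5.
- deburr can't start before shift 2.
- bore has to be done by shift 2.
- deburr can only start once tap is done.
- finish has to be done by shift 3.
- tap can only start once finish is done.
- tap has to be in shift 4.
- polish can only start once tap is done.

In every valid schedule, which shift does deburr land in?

shift 5

Deburr is available from shift 2; precedence pushes deburr to at least shift 5.
So deburr is pinned to shift 5.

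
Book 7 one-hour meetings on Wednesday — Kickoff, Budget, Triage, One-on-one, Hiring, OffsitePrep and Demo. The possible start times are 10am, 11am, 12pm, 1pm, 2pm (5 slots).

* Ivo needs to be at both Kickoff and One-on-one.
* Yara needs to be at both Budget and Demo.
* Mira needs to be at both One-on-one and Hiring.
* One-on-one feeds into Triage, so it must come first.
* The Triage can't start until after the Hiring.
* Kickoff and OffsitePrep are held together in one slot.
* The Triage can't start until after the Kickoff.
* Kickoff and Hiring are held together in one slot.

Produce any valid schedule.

OffsitePrep=10am; Triage=12pm; One-on-one=11am; Budget=10am; Demo=11am; Hiring=10am; Kickoff=10am

Checking: Hiring(10am) before Triage(12pm); Kickoff(10am) before Triage(12pm); One-on-one(11am) before Triage(12pm); One-on-one(11am) != Hiring(10am); Kickoff(10am) != One-on-one(11am); Budget(10am) != Demo(11am); Kickoff = OffsitePrep = 10am; Kickoff = Hiring = 10am.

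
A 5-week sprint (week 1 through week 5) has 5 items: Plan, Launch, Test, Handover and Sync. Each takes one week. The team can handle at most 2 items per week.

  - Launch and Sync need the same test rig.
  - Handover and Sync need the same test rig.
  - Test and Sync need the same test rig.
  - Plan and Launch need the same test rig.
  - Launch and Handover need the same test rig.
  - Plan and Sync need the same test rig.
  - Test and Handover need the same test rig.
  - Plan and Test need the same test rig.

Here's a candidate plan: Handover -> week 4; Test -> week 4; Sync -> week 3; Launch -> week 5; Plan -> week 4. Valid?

Launch and Sync need the same test rig — holds.
Test and Sync need the same test rig — holds.
Plan and Sync need the same test rig — holds.
The team can handle at most 2 items per week — violated.
Launch and Handover need the same test rig — holds.
Test and Handover need the same test rig — violated.
Plan and Launch need the same test rig — holds.
Plan and Test need the same test rig — violated.
Handover and Sync need the same test rig — holds.

No. Plan and Test need the same test rig is not satisfied.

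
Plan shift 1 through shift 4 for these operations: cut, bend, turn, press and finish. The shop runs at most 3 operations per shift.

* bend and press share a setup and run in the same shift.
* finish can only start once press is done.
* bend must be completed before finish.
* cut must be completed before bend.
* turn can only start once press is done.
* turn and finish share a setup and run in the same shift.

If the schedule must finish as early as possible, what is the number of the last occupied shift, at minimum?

The precedence chain requires at least 3 distinct shifts.
With at most 3 per shift and 5 operations, at least 2 shifts are needed.
3 works (last occupied shift: shift 3): for example bend -> shift 2, turn -> shift 3, cut -> shift 1, finish -> shift 3, press -> shift 2.

3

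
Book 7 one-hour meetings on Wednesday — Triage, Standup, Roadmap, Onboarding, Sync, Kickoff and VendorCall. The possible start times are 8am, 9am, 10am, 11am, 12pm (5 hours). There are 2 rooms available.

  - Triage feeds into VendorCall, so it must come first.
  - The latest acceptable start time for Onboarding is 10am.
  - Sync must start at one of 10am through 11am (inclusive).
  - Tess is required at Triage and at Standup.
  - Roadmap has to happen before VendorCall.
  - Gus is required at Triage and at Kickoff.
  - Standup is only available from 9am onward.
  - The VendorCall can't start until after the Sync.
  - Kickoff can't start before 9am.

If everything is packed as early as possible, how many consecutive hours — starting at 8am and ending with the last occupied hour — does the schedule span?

4 hours

The precedence chain requires at least 2 distinct hours.
With at most 2 per hour and 7 meetings, at least 4 hours are needed.
Propagating the time windows through the other constraints, VendorCall can't land before 11am — that is hour 4 counting from 8am — so the schedule must run through at least 4 hours.
4 works (last occupied hour: 11am): for example Sync -> 10am; Kickoff -> 9am; Roadmap -> 10am; Triage -> 8am; Standup -> 9am; VendorCall -> 11am; Onboarding -> 8am.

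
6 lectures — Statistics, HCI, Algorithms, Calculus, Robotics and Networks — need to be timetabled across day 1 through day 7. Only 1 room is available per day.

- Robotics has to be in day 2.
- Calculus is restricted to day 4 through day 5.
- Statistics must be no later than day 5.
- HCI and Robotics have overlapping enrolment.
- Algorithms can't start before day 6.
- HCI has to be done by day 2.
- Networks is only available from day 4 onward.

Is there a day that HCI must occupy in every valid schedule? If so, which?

HCI's window is day 1–day 2.
Robotics is fixed at day 2, and HCI can't share a day with Robotics.
So HCI must be day 1.

day 1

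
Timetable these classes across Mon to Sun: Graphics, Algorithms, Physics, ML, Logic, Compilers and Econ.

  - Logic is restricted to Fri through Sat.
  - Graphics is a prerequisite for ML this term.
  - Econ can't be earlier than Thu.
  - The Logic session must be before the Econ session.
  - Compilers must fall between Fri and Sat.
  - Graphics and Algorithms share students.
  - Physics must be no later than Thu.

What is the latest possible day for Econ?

Econ is available from Thu; precedence pushes Econ to at least Sat.
Econ at Sun is achievable: Compilers -> Fri; Econ -> Sun; Algorithms -> Tue; Logic -> Fri; Graphics -> Mon; Physics -> Mon; ML -> Tue.

Sun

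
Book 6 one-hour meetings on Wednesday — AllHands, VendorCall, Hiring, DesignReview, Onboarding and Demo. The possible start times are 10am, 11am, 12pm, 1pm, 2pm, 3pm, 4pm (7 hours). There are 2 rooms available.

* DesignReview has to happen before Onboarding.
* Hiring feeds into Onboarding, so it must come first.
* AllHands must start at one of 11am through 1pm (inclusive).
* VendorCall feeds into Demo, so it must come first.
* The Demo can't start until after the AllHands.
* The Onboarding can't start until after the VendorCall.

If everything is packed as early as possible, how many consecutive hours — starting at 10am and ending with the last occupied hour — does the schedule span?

3 hours

The precedence chain requires at least 2 distinct hours.
With at most 2 per hour and 6 meetings, at least 3 hours are needed.
Propagating the time windows through the other constraints, Demo can't land before 12pm — that is hour 3 counting from 10am — so the schedule must run through at least 3 hours.
3 works (last occupied hour: 12pm): for example VendorCall in 10am, Onboarding in 12pm, Hiring in 10am, AllHands in 11am, Demo in 12pm, DesignReview in 11am.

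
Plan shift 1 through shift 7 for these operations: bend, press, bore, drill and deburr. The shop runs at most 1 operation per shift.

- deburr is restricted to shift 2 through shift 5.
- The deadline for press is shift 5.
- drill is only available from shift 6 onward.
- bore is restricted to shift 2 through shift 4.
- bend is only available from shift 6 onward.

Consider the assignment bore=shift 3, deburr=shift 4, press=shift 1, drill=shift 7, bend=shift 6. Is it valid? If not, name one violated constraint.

The shop runs at most 1 operation per shift — holds.
bore is restricted to shift 2 through shift 4 — holds.
bend is only available from shift 6 onward — holds.
The deadline for press is shift 5 — holds.
drill is only available from shift 6 onward — holds.
deburr is restricted to shift 2 through shift 5 — holds.

Valid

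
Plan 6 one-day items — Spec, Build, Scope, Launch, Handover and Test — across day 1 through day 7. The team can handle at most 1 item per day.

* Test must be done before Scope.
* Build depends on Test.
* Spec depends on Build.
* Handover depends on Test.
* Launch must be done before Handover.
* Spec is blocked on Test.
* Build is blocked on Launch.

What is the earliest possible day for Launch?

day 1

Downstream work caps Launch at day 5.
Launch at day 1 is achievable: Build=day 3; Scope=day 6; Test=day 2; Spec=day 4; Launch=day 1; Handover=day 5.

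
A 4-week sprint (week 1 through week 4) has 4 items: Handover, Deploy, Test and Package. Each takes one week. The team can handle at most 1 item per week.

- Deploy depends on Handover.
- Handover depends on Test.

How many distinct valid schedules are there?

Enumerating: Test -> week 1, Package -> week 4, Handover -> week 2, Deploy -> week 3 | Handover -> week 2; Package -> week 3; Test -> week 1; Deploy -> week 4 | Deploy=week 4; Handover=week 3; Test=week 1; Package=week 2 | Deploy -> week 4; Package -> week 1; Handover -> week 3; Test -> week 2.

4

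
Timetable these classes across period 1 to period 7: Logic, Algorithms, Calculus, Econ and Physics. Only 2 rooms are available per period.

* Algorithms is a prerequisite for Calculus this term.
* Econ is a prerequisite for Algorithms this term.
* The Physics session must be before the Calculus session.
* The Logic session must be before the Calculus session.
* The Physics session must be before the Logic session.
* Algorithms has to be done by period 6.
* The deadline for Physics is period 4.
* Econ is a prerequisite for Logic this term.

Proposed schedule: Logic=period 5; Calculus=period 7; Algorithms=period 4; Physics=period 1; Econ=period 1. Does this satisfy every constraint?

Yes

The deadline for Physics is period 4 — holds.
Econ is a prerequisite for Logic this term — holds.
The Physics session must be before the Logic session — holds.
The Logic session must be before the Calculus session — holds.
Algorithms has to be done by period 6 — holds.
Algorithms is a prerequisite for Calculus this term — holds.
Econ is a prerequisite for Algorithms this term — holds.
Only 2 rooms are available per period — holds.
The Physics session must be before the Calculus session — holds.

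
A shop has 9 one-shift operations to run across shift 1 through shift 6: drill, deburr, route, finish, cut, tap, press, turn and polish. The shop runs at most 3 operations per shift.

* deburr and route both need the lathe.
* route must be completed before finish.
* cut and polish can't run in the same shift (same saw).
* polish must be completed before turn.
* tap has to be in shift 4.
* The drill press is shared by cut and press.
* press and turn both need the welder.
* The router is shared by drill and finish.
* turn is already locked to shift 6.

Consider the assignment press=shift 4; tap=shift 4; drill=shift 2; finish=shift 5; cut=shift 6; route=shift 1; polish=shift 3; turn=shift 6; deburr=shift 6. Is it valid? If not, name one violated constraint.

tap has to be in shift 4 — holds.
turn is already locked to shift 6 — holds.
press and turn both need the welder — holds.
cut and polish can't run in the same shift (same saw) — holds.
deburr and route both need the lathe — holds.
The drill press is shared by cut and press — holds.
The shop runs at most 3 operations per shift — holds.
The router is shared by drill and finish — holds.
polish must be completed before turn — holds.
route must be completed before finish — holds.

Yes, all constraints hold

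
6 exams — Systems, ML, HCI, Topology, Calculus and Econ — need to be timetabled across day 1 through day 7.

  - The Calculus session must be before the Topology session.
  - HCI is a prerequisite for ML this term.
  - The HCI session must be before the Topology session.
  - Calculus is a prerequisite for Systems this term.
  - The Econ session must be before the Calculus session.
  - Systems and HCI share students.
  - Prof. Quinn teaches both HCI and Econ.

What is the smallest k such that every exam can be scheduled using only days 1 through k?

3

The precedence chain requires at least 3 distinct days.
3 works (last occupied day: day 3): for example Econ in day 1; HCI in day 2; Systems in day 3; Topology in day 3; Calculus in day 2; ML in day 3.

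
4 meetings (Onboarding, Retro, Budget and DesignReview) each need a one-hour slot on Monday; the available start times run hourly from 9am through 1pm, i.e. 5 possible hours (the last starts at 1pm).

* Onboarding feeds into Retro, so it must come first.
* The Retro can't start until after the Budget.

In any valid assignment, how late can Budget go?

Downstream work caps Budget at 12pm.
Budget at 12pm is achievable: Onboarding=9am, Budget=12pm, Retro=1pm, DesignReview=9am.

12pm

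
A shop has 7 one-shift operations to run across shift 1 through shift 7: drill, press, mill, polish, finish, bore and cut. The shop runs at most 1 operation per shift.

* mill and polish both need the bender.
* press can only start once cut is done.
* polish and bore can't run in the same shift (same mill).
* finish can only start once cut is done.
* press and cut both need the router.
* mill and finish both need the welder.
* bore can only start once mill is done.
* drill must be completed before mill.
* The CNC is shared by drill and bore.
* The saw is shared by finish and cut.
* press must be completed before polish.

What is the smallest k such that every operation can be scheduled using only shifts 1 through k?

7

The precedence chain requires at least 3 distinct shifts.
With at most 1 per shift and 7 operations, at least 7 shifts are needed.
7 works (last occupied shift: shift 7): for example finish=shift 6; mill=shift 4; cut=shift 1; press=shift 2; bore=shift 7; polish=shift 5; drill=shift 3.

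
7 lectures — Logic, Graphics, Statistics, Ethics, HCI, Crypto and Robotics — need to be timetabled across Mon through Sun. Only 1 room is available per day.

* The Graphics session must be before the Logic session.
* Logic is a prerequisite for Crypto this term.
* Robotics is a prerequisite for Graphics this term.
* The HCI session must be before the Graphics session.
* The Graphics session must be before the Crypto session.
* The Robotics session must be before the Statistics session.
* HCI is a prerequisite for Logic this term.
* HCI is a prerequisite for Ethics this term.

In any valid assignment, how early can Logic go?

Thu

Precedence pushes Logic to at least Wed; downstream work caps Logic at Sat.
Logic at Thu is achievable: Crypto -> Fri, Statistics -> Sat, Logic -> Thu, Ethics -> Sun, Graphics -> Wed, Robotics -> Tue, HCI -> Mon.
Nothing earlier works — the capacity limit rule out every day before Thu.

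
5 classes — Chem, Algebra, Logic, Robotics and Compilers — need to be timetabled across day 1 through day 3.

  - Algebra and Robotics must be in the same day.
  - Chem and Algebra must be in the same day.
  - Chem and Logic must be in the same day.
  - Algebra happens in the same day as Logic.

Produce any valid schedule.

Chem in day 1, Algebra in day 1, Robotics in day 1, Compilers in day 1, Logic in day 1

Checking: Chem = Algebra = day 1; Chem = Logic = day 1; Algebra = Logic = day 1; Algebra = Robotics = day 1.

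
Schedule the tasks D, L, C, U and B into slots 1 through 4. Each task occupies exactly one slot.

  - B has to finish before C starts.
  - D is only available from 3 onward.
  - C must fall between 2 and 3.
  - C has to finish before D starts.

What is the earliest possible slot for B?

Downstream work caps B at 2.
B at 1 is achievable: U=1; D=3; B=1; L=1; C=2.

1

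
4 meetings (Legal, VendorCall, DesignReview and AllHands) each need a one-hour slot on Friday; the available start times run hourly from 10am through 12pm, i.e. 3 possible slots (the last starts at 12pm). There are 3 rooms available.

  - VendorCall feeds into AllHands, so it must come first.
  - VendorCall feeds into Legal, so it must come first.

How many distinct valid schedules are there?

15

Splitting on Legal: it can be 11am (6), 12pm (9). Listing each branch's schedules as (VendorCall, DesignReview, AllHands):
Legal=11am: (10am,10am,11am) (10am,10am,12pm) (10am,11am,11am) (10am,11am,12pm) (10am,12pm,11am) (10am,12pm,12pm) — 6.
Legal=12pm: (10am,10am,11am) (10am,10am,12pm) (10am,11am,11am) (10am,11am,12pm) (10am,12pm,11am) (10am,12pm,12pm) (11am,10am,12pm) (11am,11am,12pm) (11am,12pm,12pm) — 9.
Summing: 6 + 9 = 15.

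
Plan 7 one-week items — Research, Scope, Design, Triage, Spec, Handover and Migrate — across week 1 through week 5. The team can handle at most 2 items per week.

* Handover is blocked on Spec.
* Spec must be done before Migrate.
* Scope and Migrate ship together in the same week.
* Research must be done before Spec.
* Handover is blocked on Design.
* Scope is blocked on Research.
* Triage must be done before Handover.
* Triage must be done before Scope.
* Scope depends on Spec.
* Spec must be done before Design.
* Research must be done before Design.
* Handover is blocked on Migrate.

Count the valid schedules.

Splitting on Scope: it can be week 3 (2), week 4 (3). Listing each branch's schedules as (Research, Design, Triage, Spec, Handover, Migrate) by week number:
Scope=week 3: (1,4,1,2,5,3) (1,4,2,2,5,3) — 2.
Scope=week 4: (1,3,1,2,5,4) (1,3,2,2,5,4) (1,3,3,2,5,4) — 3.
Summing: 2 + 3 = 5.

5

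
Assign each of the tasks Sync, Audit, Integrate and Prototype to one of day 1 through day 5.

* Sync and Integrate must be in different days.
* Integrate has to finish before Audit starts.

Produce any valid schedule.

Audit in day 2; Integrate in day 1; Prototype in day 1; Sync in day 2

Checking: Integrate(day 1) before Audit(day 2); Sync(day 2) != Integrate(day 1).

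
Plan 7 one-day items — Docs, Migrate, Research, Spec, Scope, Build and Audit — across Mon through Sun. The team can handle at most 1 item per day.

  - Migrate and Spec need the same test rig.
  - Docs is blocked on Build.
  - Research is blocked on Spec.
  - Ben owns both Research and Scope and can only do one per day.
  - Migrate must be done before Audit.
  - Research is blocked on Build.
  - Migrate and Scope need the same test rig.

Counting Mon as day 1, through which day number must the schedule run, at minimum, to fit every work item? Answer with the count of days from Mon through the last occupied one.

The precedence chain requires at least 2 distinct days.
With at most 1 per day and 7 work items, at least 7 days are needed.
7 works (last occupied day: Sun): for example Spec in Tue; Research in Wed; Migrate in Fri; Scope in Sun; Docs in Thu; Audit in Sat; Build in Mon.

7 days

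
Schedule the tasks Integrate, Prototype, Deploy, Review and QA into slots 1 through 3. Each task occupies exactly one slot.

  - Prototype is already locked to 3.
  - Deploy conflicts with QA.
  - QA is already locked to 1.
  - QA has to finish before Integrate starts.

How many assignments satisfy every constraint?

Splitting on Integrate: it can be 2 (6), 3 (6). Listing each branch's schedules as (Prototype, Deploy, Review, QA):
Integrate=2: (3,2,1,1) (3,2,2,1) (3,2,3,1) (3,3,1,1) (3,3,2,1) (3,3,3,1) — 6.
Integrate=3: (3,2,1,1) (3,2,2,1) (3,2,3,1) (3,3,1,1) (3,3,2,1) (3,3,3,1) — 6.
Summing: 6 + 6 = 12.

12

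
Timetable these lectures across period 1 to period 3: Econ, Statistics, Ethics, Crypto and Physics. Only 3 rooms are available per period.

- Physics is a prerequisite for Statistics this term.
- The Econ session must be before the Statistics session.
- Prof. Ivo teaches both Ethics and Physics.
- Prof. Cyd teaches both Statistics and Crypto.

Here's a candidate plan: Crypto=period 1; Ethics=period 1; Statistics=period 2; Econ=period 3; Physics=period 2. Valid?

No. The Econ session must be before the Statistics session is not satisfied.

Only 3 rooms are available per period — holds.
Physics is a prerequisite for Statistics this term — violated.
Prof. Cyd teaches both Statistics and Crypto — holds.
The Econ session must be before the Statistics session — violated.
Prof. Ivo teaches both Ethics and Physics — holds.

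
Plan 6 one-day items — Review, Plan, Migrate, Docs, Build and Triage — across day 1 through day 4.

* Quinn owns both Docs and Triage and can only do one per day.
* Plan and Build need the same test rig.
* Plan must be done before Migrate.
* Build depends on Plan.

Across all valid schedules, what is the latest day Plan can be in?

day 3

Downstream work caps Plan at day 3.
Plan at day 3 is achievable: Migrate -> day 4, Triage -> day 2, Plan -> day 3, Review -> day 1, Build -> day 4, Docs -> day 1.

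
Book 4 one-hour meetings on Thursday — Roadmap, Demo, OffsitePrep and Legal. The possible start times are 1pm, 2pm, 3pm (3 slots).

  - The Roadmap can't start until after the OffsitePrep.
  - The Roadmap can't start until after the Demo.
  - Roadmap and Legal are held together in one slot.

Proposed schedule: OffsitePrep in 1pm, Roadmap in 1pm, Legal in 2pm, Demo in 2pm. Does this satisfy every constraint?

No — it violates: The Roadmap can't start until after the Demo

The Roadmap can't start until after the OffsitePrep — violated.
Roadmap and Legal are held together in one slot — violated.
The Roadmap can't start until after the Demo — violated.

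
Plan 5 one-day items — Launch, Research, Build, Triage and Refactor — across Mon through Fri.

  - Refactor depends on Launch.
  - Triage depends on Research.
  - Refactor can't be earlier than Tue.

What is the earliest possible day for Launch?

Downstream work caps Launch at Thu.
Launch at Mon is achievable: Triage=Tue; Launch=Mon; Research=Mon; Refactor=Tue; Build=Mon.

Mon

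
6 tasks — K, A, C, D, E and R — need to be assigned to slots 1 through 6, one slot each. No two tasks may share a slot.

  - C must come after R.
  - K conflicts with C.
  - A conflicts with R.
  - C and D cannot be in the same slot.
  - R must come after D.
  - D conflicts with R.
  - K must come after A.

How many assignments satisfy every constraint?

Splitting on K: it can be 2 (4), 3 (8), 4 (12), 5 (16), 6 (20). Listing each branch's schedules as (A, C, D, E, R):
K=2: (1,5,3,6,4) (1,6,3,4,5) (1,6,3,5,4) (1,6,4,3,5) — 4.
K=3: (1,5,2,6,4) (1,6,2,4,5) (1,6,2,5,4) (1,6,4,2,5) (2,5,1,6,4) (2,6,1,4,5) (2,6,1,5,4) (2,6,4,1,5) — 8.
K=4: (1,5,2,6,3) (1,6,2,3,5) (1,6,2,5,3) (1,6,3,2,5) (2,5,1,6,3) (2,6,1,3,5) (2,6,1,5,3) (2,6,3,1,5) (3,5,1,6,2) (3,6,1,2,5) (3,6,1,5,2) (3,6,2,1,5) — 12.
K=5: (1,4,2,6,3) (1,6,2,3,4) (1,6,2,4,3) (1,6,3,2,4) (2,4,1,6,3) (2,6,1,3,4) (2,6,1,4,3) (2,6,3,1,4) (3,4,1,6,2) (3,6,1,2,4) (3,6,1,4,2) (3,6,2,1,4) (4,3,1,6,2) (4,6,1,2,3) (4,6,1,3,2) (4,6,2,1,3) — 16.
K=6: (1,4,2,5,3) (1,5,2,3,4) (1,5,2,4,3) (1,5,3,2,4) (2,4,1,5,3) (2,5,1,3,4) (2,5,1,4,3) (2,5,3,1,4) (3,4,1,5,2) (3,5,1,2,4) (3,5,1,4,2) (3,5,2,1,4) (4,3,1,5,2) (4,5,1,2,3) (4,5,1,3,2) (4,5,2,1,3) (5,3,1,4,2) (5,4,1,2,3) (5,4,1,3,2) (5,4,2,1,3) — 20.
Summing: 4 + 8 + 12 + 16 + 20 = 60.

60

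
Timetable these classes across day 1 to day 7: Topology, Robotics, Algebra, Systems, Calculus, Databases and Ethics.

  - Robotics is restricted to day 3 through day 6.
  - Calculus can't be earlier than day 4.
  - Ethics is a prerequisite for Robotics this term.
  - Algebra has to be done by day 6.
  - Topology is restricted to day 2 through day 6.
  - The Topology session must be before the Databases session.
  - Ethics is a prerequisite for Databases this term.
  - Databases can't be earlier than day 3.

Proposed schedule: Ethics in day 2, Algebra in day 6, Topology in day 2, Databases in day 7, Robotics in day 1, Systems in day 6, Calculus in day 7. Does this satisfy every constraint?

No. Robotics is restricted to day 3 through day 6 is not satisfied.

Algebra has to be done by day 6 — holds.
The Topology session must be before the Databases session — holds.
Ethics is a prerequisite for Databases this term — holds.
Topology is restricted to day 2 through day 6 — holds.
Databases can't be earlier than day 3 — holds.
Ethics is a prerequisite for Robotics this term — violated.
Robotics is restricted to day 3 through day 6 — violated.
Calculus can't be earlier than day 4 — holds.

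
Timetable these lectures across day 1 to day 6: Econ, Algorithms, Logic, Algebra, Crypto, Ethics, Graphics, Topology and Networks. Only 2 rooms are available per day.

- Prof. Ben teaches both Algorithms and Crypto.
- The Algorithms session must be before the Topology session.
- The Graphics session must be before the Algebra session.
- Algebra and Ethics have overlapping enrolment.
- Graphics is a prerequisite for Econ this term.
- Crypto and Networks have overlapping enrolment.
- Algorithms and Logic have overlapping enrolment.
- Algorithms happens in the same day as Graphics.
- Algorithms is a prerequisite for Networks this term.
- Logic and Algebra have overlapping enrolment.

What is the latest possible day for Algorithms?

Downstream work caps Algorithms at day 5.
Algorithms at day 4 is achievable: Econ -> day 5; Ethics -> day 2; Networks -> day 6; Topology -> day 6; Algebra -> day 5; Graphics -> day 4; Logic -> day 1; Crypto -> day 1; Algorithms -> day 4.
Nothing later works — the conflict and capacity constraints rule out every day after day 4.

day 4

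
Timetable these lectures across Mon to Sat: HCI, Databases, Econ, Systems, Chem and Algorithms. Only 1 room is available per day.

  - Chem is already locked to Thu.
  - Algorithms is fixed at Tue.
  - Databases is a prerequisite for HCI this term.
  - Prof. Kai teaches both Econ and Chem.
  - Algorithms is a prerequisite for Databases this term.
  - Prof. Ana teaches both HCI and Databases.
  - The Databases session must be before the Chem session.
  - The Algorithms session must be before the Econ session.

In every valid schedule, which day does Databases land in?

Wed

Algorithms is fixed at Tue and must come before Databases, so Databases is at least Wed.
Chem is fixed at Thu and must come after Databases, so Databases is at most Wed.
So Databases must be Wed.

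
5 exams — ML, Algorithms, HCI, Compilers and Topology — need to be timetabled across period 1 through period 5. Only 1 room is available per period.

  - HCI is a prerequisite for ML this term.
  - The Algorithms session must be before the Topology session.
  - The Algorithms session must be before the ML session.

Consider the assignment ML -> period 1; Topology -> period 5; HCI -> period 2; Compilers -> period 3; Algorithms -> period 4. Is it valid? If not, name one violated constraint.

Invalid. The Algorithms session must be before the ML session.

Only 1 room is available per period — holds.
HCI is a prerequisite for ML this term — violated.
The Algorithms session must be before the ML session — violated.
The Algorithms session must be before the Topology session — holds.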